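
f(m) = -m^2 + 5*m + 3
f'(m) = 5 - 2*m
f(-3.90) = -31.71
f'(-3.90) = 12.80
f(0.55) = 5.45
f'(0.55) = 3.90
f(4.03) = 6.91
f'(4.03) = -3.06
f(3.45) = 8.35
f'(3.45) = -1.90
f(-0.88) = -2.17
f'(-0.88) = 6.76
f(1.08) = 7.23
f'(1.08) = 2.84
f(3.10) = 8.89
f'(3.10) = -1.20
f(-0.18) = 2.07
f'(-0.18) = 5.36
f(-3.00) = -21.00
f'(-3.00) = 11.00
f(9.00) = -33.00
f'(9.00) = -13.00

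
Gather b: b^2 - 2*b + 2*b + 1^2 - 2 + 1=b^2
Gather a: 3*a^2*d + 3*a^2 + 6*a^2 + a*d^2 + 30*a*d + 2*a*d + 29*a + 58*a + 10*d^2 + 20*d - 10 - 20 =a^2*(3*d + 9) + a*(d^2 + 32*d + 87) + 10*d^2 + 20*d - 30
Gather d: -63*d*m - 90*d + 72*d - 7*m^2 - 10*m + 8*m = d*(-63*m - 18) - 7*m^2 - 2*m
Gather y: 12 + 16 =28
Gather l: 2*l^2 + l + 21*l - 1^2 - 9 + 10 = 2*l^2 + 22*l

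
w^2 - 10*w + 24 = (w - 6)*(w - 4)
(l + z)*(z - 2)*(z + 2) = l*z^2 - 4*l + z^3 - 4*z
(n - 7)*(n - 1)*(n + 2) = n^3 - 6*n^2 - 9*n + 14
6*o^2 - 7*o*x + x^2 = (-6*o + x)*(-o + x)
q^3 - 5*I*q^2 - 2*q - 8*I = (q - 4*I)*(q - 2*I)*(q + I)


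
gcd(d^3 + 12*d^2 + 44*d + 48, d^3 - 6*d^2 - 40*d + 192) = d + 6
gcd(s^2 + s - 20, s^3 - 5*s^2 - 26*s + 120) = s^2 + s - 20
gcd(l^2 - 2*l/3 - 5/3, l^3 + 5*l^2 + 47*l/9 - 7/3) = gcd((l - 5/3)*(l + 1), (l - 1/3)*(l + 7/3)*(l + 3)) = 1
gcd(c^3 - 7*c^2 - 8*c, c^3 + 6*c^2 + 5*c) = c^2 + c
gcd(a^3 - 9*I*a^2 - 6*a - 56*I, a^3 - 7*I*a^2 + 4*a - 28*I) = a^2 - 5*I*a + 14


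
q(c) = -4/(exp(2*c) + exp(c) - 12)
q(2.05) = -0.07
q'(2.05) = 0.16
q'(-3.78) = 0.00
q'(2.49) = 0.06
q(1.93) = -0.09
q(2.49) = -0.03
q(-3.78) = 0.33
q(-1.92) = 0.34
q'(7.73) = 0.00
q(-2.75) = 0.34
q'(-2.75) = 0.00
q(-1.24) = 0.34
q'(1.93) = 0.23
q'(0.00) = 0.12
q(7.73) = -0.00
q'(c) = -4*(-2*exp(2*c) - exp(c))/(exp(2*c) + exp(c) - 12)^2 = (8*exp(c) + 4)*exp(c)/(exp(2*c) + exp(c) - 12)^2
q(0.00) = 0.40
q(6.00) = 0.00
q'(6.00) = 0.00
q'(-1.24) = 0.01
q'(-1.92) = 0.01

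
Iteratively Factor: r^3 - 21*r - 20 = (r - 5)*(r^2 + 5*r + 4) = (r - 5)*(r + 4)*(r + 1)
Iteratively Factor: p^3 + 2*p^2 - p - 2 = (p + 1)*(p^2 + p - 2) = (p - 1)*(p + 1)*(p + 2)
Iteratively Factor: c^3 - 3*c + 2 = (c + 2)*(c^2 - 2*c + 1) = (c - 1)*(c + 2)*(c - 1)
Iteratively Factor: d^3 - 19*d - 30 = (d + 2)*(d^2 - 2*d - 15) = (d + 2)*(d + 3)*(d - 5)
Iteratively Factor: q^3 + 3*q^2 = (q)*(q^2 + 3*q) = q*(q + 3)*(q)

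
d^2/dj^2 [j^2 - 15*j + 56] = 2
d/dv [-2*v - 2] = -2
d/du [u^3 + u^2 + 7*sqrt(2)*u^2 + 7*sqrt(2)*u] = 3*u^2 + 2*u + 14*sqrt(2)*u + 7*sqrt(2)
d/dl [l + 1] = 1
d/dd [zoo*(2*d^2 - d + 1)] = zoo*(d + 1)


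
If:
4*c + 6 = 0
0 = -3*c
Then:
No Solution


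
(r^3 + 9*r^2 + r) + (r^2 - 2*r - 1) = r^3 + 10*r^2 - r - 1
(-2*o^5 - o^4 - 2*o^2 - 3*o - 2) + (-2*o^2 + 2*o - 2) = -2*o^5 - o^4 - 4*o^2 - o - 4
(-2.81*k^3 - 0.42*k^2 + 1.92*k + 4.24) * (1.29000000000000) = -3.6249*k^3 - 0.5418*k^2 + 2.4768*k + 5.4696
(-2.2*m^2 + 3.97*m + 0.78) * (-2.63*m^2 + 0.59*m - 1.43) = 5.786*m^4 - 11.7391*m^3 + 3.4369*m^2 - 5.2169*m - 1.1154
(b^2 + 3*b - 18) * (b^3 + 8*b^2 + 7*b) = b^5 + 11*b^4 + 13*b^3 - 123*b^2 - 126*b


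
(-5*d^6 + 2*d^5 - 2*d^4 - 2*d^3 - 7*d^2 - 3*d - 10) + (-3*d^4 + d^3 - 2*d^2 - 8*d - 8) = -5*d^6 + 2*d^5 - 5*d^4 - d^3 - 9*d^2 - 11*d - 18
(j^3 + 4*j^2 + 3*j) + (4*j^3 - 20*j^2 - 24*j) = 5*j^3 - 16*j^2 - 21*j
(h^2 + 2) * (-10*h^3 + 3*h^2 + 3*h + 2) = -10*h^5 + 3*h^4 - 17*h^3 + 8*h^2 + 6*h + 4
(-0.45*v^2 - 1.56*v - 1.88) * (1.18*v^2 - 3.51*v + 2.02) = -0.531*v^4 - 0.2613*v^3 + 2.3482*v^2 + 3.4476*v - 3.7976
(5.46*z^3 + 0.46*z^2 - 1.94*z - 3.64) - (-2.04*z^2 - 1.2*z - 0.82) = 5.46*z^3 + 2.5*z^2 - 0.74*z - 2.82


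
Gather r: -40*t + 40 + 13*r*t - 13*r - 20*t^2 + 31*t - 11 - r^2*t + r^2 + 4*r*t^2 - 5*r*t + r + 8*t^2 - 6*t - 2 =r^2*(1 - t) + r*(4*t^2 + 8*t - 12) - 12*t^2 - 15*t + 27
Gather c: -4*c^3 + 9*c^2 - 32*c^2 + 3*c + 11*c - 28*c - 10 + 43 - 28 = -4*c^3 - 23*c^2 - 14*c + 5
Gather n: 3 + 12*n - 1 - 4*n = 8*n + 2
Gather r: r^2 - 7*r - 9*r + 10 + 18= r^2 - 16*r + 28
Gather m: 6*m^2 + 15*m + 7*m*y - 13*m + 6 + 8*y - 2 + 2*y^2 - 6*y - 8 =6*m^2 + m*(7*y + 2) + 2*y^2 + 2*y - 4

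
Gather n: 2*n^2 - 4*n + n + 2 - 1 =2*n^2 - 3*n + 1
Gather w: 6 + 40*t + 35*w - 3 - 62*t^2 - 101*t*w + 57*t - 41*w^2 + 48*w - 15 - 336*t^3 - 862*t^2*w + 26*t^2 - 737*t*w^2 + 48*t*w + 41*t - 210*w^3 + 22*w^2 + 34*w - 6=-336*t^3 - 36*t^2 + 138*t - 210*w^3 + w^2*(-737*t - 19) + w*(-862*t^2 - 53*t + 117) - 18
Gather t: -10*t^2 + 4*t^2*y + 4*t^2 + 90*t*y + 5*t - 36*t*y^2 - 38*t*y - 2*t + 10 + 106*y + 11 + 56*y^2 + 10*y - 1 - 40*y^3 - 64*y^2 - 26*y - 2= t^2*(4*y - 6) + t*(-36*y^2 + 52*y + 3) - 40*y^3 - 8*y^2 + 90*y + 18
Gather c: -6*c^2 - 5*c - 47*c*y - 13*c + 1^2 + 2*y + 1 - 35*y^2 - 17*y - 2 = -6*c^2 + c*(-47*y - 18) - 35*y^2 - 15*y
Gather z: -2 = -2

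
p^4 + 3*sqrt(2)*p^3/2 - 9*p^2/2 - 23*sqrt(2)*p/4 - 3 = (p - 3*sqrt(2)/2)*(p + 2*sqrt(2))*(sqrt(2)*p/2 + 1/2)*(sqrt(2)*p + 1)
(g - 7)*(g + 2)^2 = g^3 - 3*g^2 - 24*g - 28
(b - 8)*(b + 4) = b^2 - 4*b - 32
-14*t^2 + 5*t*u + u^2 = (-2*t + u)*(7*t + u)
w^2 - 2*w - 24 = (w - 6)*(w + 4)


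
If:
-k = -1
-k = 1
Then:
No Solution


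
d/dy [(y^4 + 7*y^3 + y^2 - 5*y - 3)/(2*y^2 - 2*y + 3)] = (4*y^5 + 8*y^4 - 16*y^3 + 71*y^2 + 18*y - 21)/(4*y^4 - 8*y^3 + 16*y^2 - 12*y + 9)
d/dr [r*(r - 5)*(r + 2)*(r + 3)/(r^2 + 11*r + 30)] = (2*r^5 + 33*r^4 + 120*r^3 - 179*r^2 - 1140*r - 900)/(r^4 + 22*r^3 + 181*r^2 + 660*r + 900)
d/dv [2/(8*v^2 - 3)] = -32*v/(8*v^2 - 3)^2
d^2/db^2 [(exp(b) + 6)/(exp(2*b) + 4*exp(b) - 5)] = (exp(4*b) + 20*exp(3*b) + 102*exp(2*b) + 236*exp(b) + 145)*exp(b)/(exp(6*b) + 12*exp(5*b) + 33*exp(4*b) - 56*exp(3*b) - 165*exp(2*b) + 300*exp(b) - 125)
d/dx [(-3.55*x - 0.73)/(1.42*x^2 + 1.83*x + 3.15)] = (5.041*x^2 + 2.0732*x - 9.8466)/(2.0164*x^4 + 5.1972*x^3 + 12.2949*x^2 + 11.529*x + 9.9225)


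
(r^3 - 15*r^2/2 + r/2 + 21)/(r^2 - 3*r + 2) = (2*r^2 - 11*r - 21)/(2*(r - 1))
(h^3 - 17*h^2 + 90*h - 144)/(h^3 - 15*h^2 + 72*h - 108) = (h - 8)/(h - 6)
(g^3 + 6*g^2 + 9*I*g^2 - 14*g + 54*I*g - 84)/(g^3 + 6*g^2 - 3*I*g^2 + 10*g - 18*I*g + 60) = (g + 7*I)/(g - 5*I)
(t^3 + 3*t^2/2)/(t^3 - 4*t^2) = (t + 3/2)/(t - 4)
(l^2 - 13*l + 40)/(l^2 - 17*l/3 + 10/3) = 3*(l - 8)/(3*l - 2)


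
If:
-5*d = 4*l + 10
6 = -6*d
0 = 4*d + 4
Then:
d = -1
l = -5/4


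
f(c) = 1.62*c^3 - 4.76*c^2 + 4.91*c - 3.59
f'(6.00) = 122.75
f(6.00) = 204.43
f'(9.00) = 312.89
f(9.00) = 836.02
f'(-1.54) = 31.10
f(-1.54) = -28.36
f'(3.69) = 35.96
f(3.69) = 31.11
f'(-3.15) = 83.12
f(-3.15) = -116.92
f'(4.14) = 48.80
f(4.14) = 50.10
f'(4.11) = 47.88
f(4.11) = 48.65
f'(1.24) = 0.58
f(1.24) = -1.73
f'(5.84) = 115.07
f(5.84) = 185.41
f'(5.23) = 88.06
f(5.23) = 123.64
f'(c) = 4.86*c^2 - 9.52*c + 4.91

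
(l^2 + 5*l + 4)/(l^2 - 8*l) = (l^2 + 5*l + 4)/(l*(l - 8))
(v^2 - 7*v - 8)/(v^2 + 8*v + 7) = (v - 8)/(v + 7)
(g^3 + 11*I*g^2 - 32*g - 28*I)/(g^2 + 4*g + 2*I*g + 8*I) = (g^2 + 9*I*g - 14)/(g + 4)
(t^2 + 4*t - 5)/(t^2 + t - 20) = (t - 1)/(t - 4)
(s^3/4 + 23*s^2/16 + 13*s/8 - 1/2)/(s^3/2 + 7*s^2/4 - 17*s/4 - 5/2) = (4*s^3 + 23*s^2 + 26*s - 8)/(4*(2*s^3 + 7*s^2 - 17*s - 10))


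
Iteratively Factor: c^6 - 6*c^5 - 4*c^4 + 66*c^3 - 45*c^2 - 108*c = (c)*(c^5 - 6*c^4 - 4*c^3 + 66*c^2 - 45*c - 108) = c*(c - 4)*(c^4 - 2*c^3 - 12*c^2 + 18*c + 27) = c*(c - 4)*(c - 3)*(c^3 + c^2 - 9*c - 9) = c*(c - 4)*(c - 3)*(c + 1)*(c^2 - 9) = c*(c - 4)*(c - 3)^2*(c + 1)*(c + 3)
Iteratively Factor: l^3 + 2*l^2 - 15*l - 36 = (l - 4)*(l^2 + 6*l + 9) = (l - 4)*(l + 3)*(l + 3)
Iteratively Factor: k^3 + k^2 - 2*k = (k)*(k^2 + k - 2) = k*(k + 2)*(k - 1)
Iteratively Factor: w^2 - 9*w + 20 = (w - 4)*(w - 5)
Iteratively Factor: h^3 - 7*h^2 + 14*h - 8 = (h - 1)*(h^2 - 6*h + 8) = (h - 2)*(h - 1)*(h - 4)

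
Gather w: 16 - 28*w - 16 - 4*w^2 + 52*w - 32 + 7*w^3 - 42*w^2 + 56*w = 7*w^3 - 46*w^2 + 80*w - 32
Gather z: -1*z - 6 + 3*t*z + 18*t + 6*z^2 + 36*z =18*t + 6*z^2 + z*(3*t + 35) - 6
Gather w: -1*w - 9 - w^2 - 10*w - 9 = -w^2 - 11*w - 18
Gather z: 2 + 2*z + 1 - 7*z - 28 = -5*z - 25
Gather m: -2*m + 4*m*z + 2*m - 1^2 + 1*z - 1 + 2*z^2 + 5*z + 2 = 4*m*z + 2*z^2 + 6*z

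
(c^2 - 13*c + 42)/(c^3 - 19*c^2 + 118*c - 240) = (c - 7)/(c^2 - 13*c + 40)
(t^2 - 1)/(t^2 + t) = (t - 1)/t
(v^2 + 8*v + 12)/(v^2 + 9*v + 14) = (v + 6)/(v + 7)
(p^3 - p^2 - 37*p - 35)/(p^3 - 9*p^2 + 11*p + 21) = (p + 5)/(p - 3)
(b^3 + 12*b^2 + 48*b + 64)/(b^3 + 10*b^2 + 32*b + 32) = (b + 4)/(b + 2)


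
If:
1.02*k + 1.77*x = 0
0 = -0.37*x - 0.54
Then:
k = 2.53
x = -1.46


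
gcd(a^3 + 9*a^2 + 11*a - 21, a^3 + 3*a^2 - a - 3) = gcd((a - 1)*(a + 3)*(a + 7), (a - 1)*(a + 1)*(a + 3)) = a^2 + 2*a - 3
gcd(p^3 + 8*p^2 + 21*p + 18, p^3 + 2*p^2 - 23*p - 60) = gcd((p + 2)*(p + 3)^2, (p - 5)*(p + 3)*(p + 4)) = p + 3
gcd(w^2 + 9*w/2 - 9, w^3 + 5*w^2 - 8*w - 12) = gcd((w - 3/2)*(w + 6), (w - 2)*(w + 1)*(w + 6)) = w + 6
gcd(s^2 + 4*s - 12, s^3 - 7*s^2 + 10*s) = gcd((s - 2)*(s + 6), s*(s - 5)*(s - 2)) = s - 2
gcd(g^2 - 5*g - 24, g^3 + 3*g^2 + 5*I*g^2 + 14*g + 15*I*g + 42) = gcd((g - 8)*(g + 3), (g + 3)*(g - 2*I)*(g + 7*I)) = g + 3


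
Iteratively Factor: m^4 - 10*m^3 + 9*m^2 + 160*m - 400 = (m - 4)*(m^3 - 6*m^2 - 15*m + 100) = (m - 5)*(m - 4)*(m^2 - m - 20) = (m - 5)*(m - 4)*(m + 4)*(m - 5)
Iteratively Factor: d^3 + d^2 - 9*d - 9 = (d - 3)*(d^2 + 4*d + 3) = (d - 3)*(d + 3)*(d + 1)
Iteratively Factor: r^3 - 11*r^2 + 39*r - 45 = (r - 3)*(r^2 - 8*r + 15) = (r - 5)*(r - 3)*(r - 3)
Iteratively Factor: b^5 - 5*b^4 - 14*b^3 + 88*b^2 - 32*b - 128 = (b - 2)*(b^4 - 3*b^3 - 20*b^2 + 48*b + 64) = (b - 4)*(b - 2)*(b^3 + b^2 - 16*b - 16) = (b - 4)^2*(b - 2)*(b^2 + 5*b + 4) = (b - 4)^2*(b - 2)*(b + 4)*(b + 1)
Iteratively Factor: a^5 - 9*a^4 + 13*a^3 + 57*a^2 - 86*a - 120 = (a - 5)*(a^4 - 4*a^3 - 7*a^2 + 22*a + 24) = (a - 5)*(a - 4)*(a^3 - 7*a - 6) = (a - 5)*(a - 4)*(a - 3)*(a^2 + 3*a + 2) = (a - 5)*(a - 4)*(a - 3)*(a + 1)*(a + 2)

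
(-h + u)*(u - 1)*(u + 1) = -h*u^2 + h + u^3 - u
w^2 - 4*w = w*(w - 4)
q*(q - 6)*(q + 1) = q^3 - 5*q^2 - 6*q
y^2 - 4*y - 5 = (y - 5)*(y + 1)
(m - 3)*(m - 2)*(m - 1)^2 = m^4 - 7*m^3 + 17*m^2 - 17*m + 6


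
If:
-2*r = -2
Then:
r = 1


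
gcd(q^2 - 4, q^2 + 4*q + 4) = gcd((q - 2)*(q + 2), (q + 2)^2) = q + 2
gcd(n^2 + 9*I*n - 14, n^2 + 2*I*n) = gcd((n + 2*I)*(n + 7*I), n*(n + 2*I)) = n + 2*I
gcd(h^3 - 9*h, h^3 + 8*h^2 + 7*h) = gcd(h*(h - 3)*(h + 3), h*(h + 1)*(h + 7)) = h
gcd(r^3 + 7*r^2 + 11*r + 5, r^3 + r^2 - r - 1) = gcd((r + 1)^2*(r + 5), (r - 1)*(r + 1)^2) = r^2 + 2*r + 1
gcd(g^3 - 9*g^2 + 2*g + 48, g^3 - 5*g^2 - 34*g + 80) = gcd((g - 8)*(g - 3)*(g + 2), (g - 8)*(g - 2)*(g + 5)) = g - 8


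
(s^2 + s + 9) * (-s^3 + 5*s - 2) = -s^5 - s^4 - 4*s^3 + 3*s^2 + 43*s - 18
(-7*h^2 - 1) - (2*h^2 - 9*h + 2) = -9*h^2 + 9*h - 3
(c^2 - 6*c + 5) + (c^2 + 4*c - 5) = 2*c^2 - 2*c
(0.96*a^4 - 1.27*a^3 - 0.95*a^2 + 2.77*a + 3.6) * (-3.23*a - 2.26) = -3.1008*a^5 + 1.9325*a^4 + 5.9387*a^3 - 6.8001*a^2 - 17.8882*a - 8.136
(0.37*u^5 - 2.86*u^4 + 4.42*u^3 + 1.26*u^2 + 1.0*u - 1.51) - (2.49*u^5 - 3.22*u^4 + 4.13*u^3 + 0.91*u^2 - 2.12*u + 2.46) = -2.12*u^5 + 0.36*u^4 + 0.29*u^3 + 0.35*u^2 + 3.12*u - 3.97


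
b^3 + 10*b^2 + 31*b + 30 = (b + 2)*(b + 3)*(b + 5)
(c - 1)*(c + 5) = c^2 + 4*c - 5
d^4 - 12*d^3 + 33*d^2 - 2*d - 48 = (d - 8)*(d - 3)*(d - 2)*(d + 1)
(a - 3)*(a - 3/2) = a^2 - 9*a/2 + 9/2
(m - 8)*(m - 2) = m^2 - 10*m + 16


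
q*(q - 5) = q^2 - 5*q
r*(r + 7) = r^2 + 7*r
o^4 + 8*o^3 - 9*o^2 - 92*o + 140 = (o - 2)^2*(o + 5)*(o + 7)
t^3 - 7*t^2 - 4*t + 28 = (t - 7)*(t - 2)*(t + 2)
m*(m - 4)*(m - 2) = m^3 - 6*m^2 + 8*m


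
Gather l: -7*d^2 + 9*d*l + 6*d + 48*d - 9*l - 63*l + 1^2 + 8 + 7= -7*d^2 + 54*d + l*(9*d - 72) + 16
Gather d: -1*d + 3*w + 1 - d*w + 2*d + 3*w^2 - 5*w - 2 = d*(1 - w) + 3*w^2 - 2*w - 1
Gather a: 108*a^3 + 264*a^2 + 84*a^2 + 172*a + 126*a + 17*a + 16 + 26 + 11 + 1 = 108*a^3 + 348*a^2 + 315*a + 54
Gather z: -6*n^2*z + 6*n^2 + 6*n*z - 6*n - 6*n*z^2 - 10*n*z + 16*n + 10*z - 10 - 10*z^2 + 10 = 6*n^2 + 10*n + z^2*(-6*n - 10) + z*(-6*n^2 - 4*n + 10)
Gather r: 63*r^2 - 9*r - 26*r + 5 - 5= 63*r^2 - 35*r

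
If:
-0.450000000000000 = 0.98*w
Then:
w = -0.46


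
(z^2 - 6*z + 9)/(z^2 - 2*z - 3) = (z - 3)/(z + 1)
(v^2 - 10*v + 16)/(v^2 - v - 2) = (v - 8)/(v + 1)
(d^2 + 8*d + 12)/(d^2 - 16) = (d^2 + 8*d + 12)/(d^2 - 16)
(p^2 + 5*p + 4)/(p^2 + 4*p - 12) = (p^2 + 5*p + 4)/(p^2 + 4*p - 12)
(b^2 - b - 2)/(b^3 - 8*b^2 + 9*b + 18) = (b - 2)/(b^2 - 9*b + 18)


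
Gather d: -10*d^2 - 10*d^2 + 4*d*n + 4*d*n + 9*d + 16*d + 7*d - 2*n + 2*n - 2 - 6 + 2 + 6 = -20*d^2 + d*(8*n + 32)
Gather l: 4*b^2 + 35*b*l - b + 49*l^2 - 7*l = 4*b^2 - b + 49*l^2 + l*(35*b - 7)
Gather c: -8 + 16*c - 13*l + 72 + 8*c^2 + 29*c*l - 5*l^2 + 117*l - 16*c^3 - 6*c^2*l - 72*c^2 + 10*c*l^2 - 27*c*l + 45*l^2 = -16*c^3 + c^2*(-6*l - 64) + c*(10*l^2 + 2*l + 16) + 40*l^2 + 104*l + 64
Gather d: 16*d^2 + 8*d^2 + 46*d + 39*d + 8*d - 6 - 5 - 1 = 24*d^2 + 93*d - 12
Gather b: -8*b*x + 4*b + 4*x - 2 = b*(4 - 8*x) + 4*x - 2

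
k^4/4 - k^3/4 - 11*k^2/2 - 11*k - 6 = (k/2 + 1/2)*(k/2 + 1)*(k - 6)*(k + 2)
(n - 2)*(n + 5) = n^2 + 3*n - 10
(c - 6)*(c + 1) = c^2 - 5*c - 6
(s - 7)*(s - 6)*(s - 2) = s^3 - 15*s^2 + 68*s - 84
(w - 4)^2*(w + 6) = w^3 - 2*w^2 - 32*w + 96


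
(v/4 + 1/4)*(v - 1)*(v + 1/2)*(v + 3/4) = v^4/4 + 5*v^3/16 - 5*v^2/32 - 5*v/16 - 3/32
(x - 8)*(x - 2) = x^2 - 10*x + 16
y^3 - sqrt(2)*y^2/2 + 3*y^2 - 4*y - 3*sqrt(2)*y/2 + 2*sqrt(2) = (y - 1)*(y + 4)*(y - sqrt(2)/2)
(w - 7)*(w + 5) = w^2 - 2*w - 35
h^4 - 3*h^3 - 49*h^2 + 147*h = h*(h - 7)*(h - 3)*(h + 7)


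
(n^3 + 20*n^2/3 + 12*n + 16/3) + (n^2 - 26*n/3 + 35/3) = n^3 + 23*n^2/3 + 10*n/3 + 17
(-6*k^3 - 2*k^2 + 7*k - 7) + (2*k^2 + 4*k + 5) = -6*k^3 + 11*k - 2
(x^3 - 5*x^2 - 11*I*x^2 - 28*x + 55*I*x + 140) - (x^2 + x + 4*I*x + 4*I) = x^3 - 6*x^2 - 11*I*x^2 - 29*x + 51*I*x + 140 - 4*I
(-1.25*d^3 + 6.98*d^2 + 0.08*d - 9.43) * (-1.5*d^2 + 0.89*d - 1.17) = 1.875*d^5 - 11.5825*d^4 + 7.5547*d^3 + 6.0496*d^2 - 8.4863*d + 11.0331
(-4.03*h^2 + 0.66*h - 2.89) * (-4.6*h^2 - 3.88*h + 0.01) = 18.538*h^4 + 12.6004*h^3 + 10.6929*h^2 + 11.2198*h - 0.0289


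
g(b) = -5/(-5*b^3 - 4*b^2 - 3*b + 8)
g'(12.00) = 0.00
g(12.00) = 0.00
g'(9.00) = 0.00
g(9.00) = 0.00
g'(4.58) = -0.01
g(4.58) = 0.01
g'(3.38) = -0.02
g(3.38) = 0.02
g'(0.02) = -0.25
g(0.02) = -0.63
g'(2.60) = -0.05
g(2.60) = 0.04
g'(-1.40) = -0.32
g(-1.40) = -0.28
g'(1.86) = -0.18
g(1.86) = 0.11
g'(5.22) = -0.00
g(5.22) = 0.01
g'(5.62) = -0.00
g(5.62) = 0.00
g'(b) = -5*(15*b^2 + 8*b + 3)/(-5*b^3 - 4*b^2 - 3*b + 8)^2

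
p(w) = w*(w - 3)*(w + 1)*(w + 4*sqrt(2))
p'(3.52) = 192.65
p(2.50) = -35.69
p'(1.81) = -9.13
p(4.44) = 351.18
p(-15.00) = 35317.09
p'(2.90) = 89.83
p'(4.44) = 422.31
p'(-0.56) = 1.80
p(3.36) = 47.55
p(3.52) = 75.92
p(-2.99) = -95.05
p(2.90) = -9.68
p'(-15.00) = -10619.18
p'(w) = w*(w - 3)*(w + 1) + w*(w - 3)*(w + 4*sqrt(2)) + w*(w + 1)*(w + 4*sqrt(2)) + (w - 3)*(w + 1)*(w + 4*sqrt(2)) = 4*w^3 - 6*w^2 + 12*sqrt(2)*w^2 - 16*sqrt(2)*w - 6*w - 12*sqrt(2)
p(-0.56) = 4.47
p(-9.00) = 2888.48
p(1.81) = -45.19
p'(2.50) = 42.53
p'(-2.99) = 59.78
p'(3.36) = 162.43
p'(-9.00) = -1786.71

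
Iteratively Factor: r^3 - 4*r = (r + 2)*(r^2 - 2*r) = r*(r + 2)*(r - 2)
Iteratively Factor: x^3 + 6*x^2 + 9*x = (x + 3)*(x^2 + 3*x) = x*(x + 3)*(x + 3)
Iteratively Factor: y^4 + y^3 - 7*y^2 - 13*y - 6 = (y - 3)*(y^3 + 4*y^2 + 5*y + 2) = (y - 3)*(y + 1)*(y^2 + 3*y + 2) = (y - 3)*(y + 1)^2*(y + 2)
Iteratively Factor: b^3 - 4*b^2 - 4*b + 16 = (b - 2)*(b^2 - 2*b - 8) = (b - 2)*(b + 2)*(b - 4)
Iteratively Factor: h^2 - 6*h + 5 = (h - 1)*(h - 5)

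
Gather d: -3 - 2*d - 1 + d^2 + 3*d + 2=d^2 + d - 2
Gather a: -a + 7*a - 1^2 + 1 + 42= 6*a + 42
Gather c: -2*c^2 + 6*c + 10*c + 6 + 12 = -2*c^2 + 16*c + 18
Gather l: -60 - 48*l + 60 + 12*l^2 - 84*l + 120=12*l^2 - 132*l + 120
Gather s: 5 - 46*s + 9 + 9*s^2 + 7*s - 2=9*s^2 - 39*s + 12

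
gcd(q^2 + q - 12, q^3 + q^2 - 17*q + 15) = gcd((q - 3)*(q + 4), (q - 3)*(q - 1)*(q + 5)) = q - 3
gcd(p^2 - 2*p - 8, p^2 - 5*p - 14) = p + 2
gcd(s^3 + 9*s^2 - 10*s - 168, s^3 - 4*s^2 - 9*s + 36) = s - 4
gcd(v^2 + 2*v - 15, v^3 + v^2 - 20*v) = v + 5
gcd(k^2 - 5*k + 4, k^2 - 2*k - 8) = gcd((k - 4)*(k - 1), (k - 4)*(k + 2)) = k - 4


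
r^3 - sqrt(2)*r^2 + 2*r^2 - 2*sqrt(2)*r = r*(r + 2)*(r - sqrt(2))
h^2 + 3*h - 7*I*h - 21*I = (h + 3)*(h - 7*I)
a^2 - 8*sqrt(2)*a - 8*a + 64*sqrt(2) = (a - 8)*(a - 8*sqrt(2))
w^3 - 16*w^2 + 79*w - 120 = (w - 8)*(w - 5)*(w - 3)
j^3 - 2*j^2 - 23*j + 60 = (j - 4)*(j - 3)*(j + 5)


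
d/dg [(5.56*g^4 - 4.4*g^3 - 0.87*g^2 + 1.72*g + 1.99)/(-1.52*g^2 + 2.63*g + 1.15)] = (-16.9024*g^5 + 50.5564*g^4 + 2.432*g^3 - 14.8537*g^2 + 4.0486*g - 3.2557)/(2.3104*g^4 - 7.9952*g^3 + 3.4209*g^2 + 6.049*g + 1.3225)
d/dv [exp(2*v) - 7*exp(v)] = (2*exp(v) - 7)*exp(v)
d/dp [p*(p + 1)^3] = (p + 1)^2*(4*p + 1)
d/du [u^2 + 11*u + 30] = 2*u + 11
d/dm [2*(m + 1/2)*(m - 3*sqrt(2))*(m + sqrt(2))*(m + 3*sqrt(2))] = 8*m^3 + 3*m^2 + 6*sqrt(2)*m^2 - 72*m + 2*sqrt(2)*m - 36*sqrt(2) - 18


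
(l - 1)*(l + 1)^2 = l^3 + l^2 - l - 1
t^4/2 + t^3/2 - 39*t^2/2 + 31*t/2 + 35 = (t/2 + 1/2)*(t - 5)*(t - 2)*(t + 7)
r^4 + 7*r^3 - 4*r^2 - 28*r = r*(r - 2)*(r + 2)*(r + 7)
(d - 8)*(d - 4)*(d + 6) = d^3 - 6*d^2 - 40*d + 192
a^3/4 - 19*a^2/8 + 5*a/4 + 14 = (a/4 + 1/2)*(a - 8)*(a - 7/2)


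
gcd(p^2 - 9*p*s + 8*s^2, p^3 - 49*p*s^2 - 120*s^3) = p - 8*s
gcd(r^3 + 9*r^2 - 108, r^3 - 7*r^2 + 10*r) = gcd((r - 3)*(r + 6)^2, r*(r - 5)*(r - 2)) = 1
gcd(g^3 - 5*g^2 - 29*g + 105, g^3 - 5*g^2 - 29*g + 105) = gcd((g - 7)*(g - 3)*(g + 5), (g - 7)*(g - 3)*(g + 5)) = g^3 - 5*g^2 - 29*g + 105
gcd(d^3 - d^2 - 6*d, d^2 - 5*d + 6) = d - 3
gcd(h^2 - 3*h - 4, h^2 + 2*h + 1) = h + 1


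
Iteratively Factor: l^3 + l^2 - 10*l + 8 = (l + 4)*(l^2 - 3*l + 2) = (l - 2)*(l + 4)*(l - 1)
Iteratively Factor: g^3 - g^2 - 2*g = (g - 2)*(g^2 + g) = g*(g - 2)*(g + 1)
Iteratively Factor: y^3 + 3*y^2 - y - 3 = (y + 1)*(y^2 + 2*y - 3) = (y + 1)*(y + 3)*(y - 1)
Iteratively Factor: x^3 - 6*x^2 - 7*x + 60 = (x - 4)*(x^2 - 2*x - 15) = (x - 5)*(x - 4)*(x + 3)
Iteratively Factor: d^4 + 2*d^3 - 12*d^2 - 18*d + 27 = (d - 1)*(d^3 + 3*d^2 - 9*d - 27) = (d - 1)*(d + 3)*(d^2 - 9) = (d - 3)*(d - 1)*(d + 3)*(d + 3)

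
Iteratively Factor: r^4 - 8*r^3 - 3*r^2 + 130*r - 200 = (r + 4)*(r^3 - 12*r^2 + 45*r - 50) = (r - 2)*(r + 4)*(r^2 - 10*r + 25) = (r - 5)*(r - 2)*(r + 4)*(r - 5)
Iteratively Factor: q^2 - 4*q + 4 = (q - 2)*(q - 2)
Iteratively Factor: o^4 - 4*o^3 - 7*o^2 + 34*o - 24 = (o + 3)*(o^3 - 7*o^2 + 14*o - 8) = (o - 2)*(o + 3)*(o^2 - 5*o + 4) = (o - 2)*(o - 1)*(o + 3)*(o - 4)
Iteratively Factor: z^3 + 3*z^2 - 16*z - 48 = (z + 3)*(z^2 - 16) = (z - 4)*(z + 3)*(z + 4)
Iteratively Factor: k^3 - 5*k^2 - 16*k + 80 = (k - 4)*(k^2 - k - 20) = (k - 5)*(k - 4)*(k + 4)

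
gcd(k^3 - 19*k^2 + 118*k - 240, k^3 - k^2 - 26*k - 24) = k - 6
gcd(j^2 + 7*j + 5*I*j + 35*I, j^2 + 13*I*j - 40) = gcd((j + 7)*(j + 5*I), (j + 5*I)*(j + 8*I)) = j + 5*I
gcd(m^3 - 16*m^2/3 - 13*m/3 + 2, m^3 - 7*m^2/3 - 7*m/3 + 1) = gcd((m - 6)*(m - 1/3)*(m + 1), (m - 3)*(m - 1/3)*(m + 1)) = m^2 + 2*m/3 - 1/3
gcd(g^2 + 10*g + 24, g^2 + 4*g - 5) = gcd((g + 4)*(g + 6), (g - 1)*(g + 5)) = 1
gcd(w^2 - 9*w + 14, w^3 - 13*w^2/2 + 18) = w - 2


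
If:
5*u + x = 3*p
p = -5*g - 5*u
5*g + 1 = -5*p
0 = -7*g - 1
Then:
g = -1/7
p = -2/35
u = 27/175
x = -33/35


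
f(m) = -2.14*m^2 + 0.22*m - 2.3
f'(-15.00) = 64.42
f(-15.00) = -487.10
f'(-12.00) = 51.58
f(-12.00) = -313.10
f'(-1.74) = 7.67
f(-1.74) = -9.16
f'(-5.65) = 24.40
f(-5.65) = -71.86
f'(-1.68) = 7.41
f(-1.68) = -8.71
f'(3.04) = -12.79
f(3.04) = -21.41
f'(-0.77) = 3.52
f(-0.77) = -3.74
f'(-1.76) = 7.75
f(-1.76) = -9.32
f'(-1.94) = 8.52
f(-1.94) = -10.78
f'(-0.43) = 2.06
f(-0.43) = -2.79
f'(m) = 0.22 - 4.28*m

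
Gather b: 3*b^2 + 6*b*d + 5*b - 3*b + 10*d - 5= 3*b^2 + b*(6*d + 2) + 10*d - 5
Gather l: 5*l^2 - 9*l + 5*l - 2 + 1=5*l^2 - 4*l - 1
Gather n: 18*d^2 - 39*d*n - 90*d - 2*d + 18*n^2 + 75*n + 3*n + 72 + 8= 18*d^2 - 92*d + 18*n^2 + n*(78 - 39*d) + 80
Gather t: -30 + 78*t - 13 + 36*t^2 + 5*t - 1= 36*t^2 + 83*t - 44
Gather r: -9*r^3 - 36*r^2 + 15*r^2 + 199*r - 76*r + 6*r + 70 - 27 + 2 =-9*r^3 - 21*r^2 + 129*r + 45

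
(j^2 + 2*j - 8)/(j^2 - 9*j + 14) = (j + 4)/(j - 7)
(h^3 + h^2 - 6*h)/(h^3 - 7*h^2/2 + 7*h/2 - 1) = 2*h*(h + 3)/(2*h^2 - 3*h + 1)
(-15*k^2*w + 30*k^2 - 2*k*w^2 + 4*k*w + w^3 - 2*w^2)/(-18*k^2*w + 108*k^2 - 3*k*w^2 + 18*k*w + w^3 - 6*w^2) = (-5*k*w + 10*k + w^2 - 2*w)/(-6*k*w + 36*k + w^2 - 6*w)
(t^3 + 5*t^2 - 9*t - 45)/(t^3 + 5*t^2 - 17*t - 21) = (t^2 + 8*t + 15)/(t^2 + 8*t + 7)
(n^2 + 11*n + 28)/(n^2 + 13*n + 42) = (n + 4)/(n + 6)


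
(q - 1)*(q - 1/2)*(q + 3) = q^3 + 3*q^2/2 - 4*q + 3/2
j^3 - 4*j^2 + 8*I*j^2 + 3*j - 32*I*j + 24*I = (j - 3)*(j - 1)*(j + 8*I)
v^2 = v^2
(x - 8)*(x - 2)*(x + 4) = x^3 - 6*x^2 - 24*x + 64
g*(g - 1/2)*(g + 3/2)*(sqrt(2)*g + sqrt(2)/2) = sqrt(2)*g^4 + 3*sqrt(2)*g^3/2 - sqrt(2)*g^2/4 - 3*sqrt(2)*g/8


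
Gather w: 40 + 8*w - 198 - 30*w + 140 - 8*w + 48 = 30 - 30*w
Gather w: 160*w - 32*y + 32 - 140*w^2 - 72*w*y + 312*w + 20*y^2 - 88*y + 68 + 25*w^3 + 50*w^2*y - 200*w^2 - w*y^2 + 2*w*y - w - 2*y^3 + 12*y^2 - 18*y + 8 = 25*w^3 + w^2*(50*y - 340) + w*(-y^2 - 70*y + 471) - 2*y^3 + 32*y^2 - 138*y + 108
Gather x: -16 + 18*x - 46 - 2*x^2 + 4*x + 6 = -2*x^2 + 22*x - 56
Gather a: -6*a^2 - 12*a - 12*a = -6*a^2 - 24*a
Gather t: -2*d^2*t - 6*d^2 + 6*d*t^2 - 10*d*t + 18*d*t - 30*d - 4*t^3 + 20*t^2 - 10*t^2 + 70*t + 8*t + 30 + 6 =-6*d^2 - 30*d - 4*t^3 + t^2*(6*d + 10) + t*(-2*d^2 + 8*d + 78) + 36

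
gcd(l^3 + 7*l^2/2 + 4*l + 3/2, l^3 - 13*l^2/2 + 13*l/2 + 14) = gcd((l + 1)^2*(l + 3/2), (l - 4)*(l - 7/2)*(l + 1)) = l + 1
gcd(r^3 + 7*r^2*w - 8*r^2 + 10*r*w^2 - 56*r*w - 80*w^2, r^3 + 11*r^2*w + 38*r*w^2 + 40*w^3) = r^2 + 7*r*w + 10*w^2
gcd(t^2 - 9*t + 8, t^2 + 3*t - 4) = t - 1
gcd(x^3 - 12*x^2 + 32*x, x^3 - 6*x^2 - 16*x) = x^2 - 8*x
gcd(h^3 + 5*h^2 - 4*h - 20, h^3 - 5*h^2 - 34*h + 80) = h^2 + 3*h - 10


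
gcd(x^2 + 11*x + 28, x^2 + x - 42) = x + 7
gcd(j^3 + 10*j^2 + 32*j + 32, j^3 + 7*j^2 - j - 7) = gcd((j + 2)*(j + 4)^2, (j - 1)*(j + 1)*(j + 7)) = 1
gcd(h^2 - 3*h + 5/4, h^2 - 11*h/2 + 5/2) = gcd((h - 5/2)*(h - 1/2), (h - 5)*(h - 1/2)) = h - 1/2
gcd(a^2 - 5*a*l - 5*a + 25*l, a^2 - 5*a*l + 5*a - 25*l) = a - 5*l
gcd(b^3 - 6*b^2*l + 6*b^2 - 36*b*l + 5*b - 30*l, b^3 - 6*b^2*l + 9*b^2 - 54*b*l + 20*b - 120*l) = b^2 - 6*b*l + 5*b - 30*l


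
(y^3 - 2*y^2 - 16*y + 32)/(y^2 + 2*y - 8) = y - 4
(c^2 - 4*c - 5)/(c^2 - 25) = (c + 1)/(c + 5)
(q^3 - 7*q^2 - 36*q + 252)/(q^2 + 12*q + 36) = (q^2 - 13*q + 42)/(q + 6)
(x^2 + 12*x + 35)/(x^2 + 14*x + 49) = (x + 5)/(x + 7)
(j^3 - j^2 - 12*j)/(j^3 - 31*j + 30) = j*(j^2 - j - 12)/(j^3 - 31*j + 30)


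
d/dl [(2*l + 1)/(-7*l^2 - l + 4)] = (-14*l^2 - 2*l + (2*l + 1)*(14*l + 1) + 8)/(7*l^2 + l - 4)^2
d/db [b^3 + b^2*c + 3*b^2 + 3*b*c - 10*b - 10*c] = 3*b^2 + 2*b*c + 6*b + 3*c - 10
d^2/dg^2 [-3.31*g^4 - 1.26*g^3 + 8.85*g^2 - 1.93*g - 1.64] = -39.72*g^2 - 7.56*g + 17.7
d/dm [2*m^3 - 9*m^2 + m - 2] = 6*m^2 - 18*m + 1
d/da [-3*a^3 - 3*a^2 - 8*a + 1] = -9*a^2 - 6*a - 8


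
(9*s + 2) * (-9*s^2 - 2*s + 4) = -81*s^3 - 36*s^2 + 32*s + 8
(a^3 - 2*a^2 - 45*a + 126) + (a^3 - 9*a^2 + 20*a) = 2*a^3 - 11*a^2 - 25*a + 126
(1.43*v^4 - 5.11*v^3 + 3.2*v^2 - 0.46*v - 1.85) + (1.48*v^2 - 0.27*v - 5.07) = 1.43*v^4 - 5.11*v^3 + 4.68*v^2 - 0.73*v - 6.92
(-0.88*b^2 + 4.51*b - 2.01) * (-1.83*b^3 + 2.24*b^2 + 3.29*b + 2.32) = 1.6104*b^5 - 10.2245*b^4 + 10.8855*b^3 + 8.2939*b^2 + 3.8503*b - 4.6632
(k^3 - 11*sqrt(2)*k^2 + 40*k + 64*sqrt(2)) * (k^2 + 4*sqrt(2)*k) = k^5 - 7*sqrt(2)*k^4 - 48*k^3 + 224*sqrt(2)*k^2 + 512*k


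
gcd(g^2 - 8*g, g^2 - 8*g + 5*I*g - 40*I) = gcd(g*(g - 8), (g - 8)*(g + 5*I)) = g - 8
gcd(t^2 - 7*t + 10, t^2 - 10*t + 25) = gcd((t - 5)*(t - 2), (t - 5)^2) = t - 5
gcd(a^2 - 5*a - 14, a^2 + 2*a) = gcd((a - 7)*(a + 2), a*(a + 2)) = a + 2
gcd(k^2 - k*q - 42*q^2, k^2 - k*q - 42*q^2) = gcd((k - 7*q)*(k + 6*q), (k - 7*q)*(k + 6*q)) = -k^2 + k*q + 42*q^2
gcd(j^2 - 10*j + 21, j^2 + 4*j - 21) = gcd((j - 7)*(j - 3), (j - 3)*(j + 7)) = j - 3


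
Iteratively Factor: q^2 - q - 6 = (q - 3)*(q + 2)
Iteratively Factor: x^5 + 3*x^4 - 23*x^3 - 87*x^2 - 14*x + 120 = (x - 1)*(x^4 + 4*x^3 - 19*x^2 - 106*x - 120) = (x - 1)*(x + 3)*(x^3 + x^2 - 22*x - 40) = (x - 1)*(x + 3)*(x + 4)*(x^2 - 3*x - 10) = (x - 5)*(x - 1)*(x + 3)*(x + 4)*(x + 2)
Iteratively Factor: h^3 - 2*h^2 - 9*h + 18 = (h - 2)*(h^2 - 9) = (h - 2)*(h + 3)*(h - 3)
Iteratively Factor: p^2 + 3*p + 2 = (p + 1)*(p + 2)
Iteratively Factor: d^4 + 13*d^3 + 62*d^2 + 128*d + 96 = (d + 2)*(d^3 + 11*d^2 + 40*d + 48) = (d + 2)*(d + 4)*(d^2 + 7*d + 12) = (d + 2)*(d + 4)^2*(d + 3)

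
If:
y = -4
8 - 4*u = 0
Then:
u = 2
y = -4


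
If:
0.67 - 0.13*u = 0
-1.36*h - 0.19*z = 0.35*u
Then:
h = -0.139705882352941*z - 1.32635746606335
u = 5.15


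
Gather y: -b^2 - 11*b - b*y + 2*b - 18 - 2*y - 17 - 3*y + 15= -b^2 - 9*b + y*(-b - 5) - 20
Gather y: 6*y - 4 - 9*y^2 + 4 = -9*y^2 + 6*y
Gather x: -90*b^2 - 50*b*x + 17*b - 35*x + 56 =-90*b^2 + 17*b + x*(-50*b - 35) + 56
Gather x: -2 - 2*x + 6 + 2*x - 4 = 0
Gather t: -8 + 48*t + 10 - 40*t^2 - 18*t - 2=-40*t^2 + 30*t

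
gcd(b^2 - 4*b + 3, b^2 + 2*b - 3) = b - 1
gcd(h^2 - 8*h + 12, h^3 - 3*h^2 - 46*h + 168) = h - 6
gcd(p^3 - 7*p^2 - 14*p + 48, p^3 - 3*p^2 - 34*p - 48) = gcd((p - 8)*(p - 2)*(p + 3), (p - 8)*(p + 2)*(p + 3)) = p^2 - 5*p - 24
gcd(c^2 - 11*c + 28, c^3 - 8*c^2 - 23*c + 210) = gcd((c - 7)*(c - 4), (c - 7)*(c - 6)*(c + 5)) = c - 7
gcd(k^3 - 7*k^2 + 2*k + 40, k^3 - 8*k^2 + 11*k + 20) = k^2 - 9*k + 20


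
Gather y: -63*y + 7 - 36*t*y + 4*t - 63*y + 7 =4*t + y*(-36*t - 126) + 14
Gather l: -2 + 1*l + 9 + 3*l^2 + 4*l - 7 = 3*l^2 + 5*l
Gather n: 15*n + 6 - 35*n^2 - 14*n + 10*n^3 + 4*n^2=10*n^3 - 31*n^2 + n + 6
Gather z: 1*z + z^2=z^2 + z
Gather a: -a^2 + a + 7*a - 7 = -a^2 + 8*a - 7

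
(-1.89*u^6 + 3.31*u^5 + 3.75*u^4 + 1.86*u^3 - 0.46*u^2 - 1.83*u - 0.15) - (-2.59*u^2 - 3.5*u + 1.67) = -1.89*u^6 + 3.31*u^5 + 3.75*u^4 + 1.86*u^3 + 2.13*u^2 + 1.67*u - 1.82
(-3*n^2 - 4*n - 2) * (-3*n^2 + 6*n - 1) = 9*n^4 - 6*n^3 - 15*n^2 - 8*n + 2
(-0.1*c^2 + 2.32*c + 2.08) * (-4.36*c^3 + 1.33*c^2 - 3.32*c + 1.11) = 0.436*c^5 - 10.2482*c^4 - 5.6512*c^3 - 5.047*c^2 - 4.3304*c + 2.3088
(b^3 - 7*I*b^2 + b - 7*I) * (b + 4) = b^4 + 4*b^3 - 7*I*b^3 + b^2 - 28*I*b^2 + 4*b - 7*I*b - 28*I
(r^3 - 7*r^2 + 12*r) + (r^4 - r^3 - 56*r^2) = r^4 - 63*r^2 + 12*r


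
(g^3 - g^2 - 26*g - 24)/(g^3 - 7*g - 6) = (g^2 - 2*g - 24)/(g^2 - g - 6)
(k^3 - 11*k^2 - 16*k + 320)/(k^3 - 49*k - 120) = (k - 8)/(k + 3)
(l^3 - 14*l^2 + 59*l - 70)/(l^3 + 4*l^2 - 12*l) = (l^2 - 12*l + 35)/(l*(l + 6))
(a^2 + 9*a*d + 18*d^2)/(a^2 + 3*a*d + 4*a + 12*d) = (a + 6*d)/(a + 4)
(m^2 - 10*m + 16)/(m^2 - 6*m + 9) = (m^2 - 10*m + 16)/(m^2 - 6*m + 9)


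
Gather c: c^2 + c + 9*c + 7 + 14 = c^2 + 10*c + 21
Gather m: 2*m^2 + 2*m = 2*m^2 + 2*m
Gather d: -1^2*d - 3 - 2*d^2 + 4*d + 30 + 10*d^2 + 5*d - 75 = 8*d^2 + 8*d - 48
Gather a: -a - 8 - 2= -a - 10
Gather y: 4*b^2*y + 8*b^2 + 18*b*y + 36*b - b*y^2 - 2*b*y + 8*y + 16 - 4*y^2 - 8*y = 8*b^2 + 36*b + y^2*(-b - 4) + y*(4*b^2 + 16*b) + 16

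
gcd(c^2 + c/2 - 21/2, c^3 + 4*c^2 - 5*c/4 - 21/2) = c + 7/2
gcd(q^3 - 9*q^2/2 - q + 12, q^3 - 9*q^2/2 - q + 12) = q^3 - 9*q^2/2 - q + 12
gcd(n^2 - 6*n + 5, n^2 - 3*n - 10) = n - 5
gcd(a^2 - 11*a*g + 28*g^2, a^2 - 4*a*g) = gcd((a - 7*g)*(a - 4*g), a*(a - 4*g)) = a - 4*g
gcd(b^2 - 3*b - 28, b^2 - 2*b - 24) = b + 4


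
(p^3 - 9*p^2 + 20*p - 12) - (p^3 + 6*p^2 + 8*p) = -15*p^2 + 12*p - 12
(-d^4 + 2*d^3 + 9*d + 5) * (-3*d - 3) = 3*d^5 - 3*d^4 - 6*d^3 - 27*d^2 - 42*d - 15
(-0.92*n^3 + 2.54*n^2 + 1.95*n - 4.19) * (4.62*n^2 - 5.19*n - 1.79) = -4.2504*n^5 + 16.5096*n^4 - 2.5268*n^3 - 34.0249*n^2 + 18.2556*n + 7.5001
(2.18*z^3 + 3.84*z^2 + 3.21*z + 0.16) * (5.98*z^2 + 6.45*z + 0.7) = 13.0364*z^5 + 37.0242*z^4 + 45.4898*z^3 + 24.3493*z^2 + 3.279*z + 0.112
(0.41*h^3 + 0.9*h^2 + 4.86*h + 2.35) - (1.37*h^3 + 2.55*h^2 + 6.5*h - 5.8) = -0.96*h^3 - 1.65*h^2 - 1.64*h + 8.15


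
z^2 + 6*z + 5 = (z + 1)*(z + 5)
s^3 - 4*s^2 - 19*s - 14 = (s - 7)*(s + 1)*(s + 2)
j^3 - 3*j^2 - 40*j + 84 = (j - 7)*(j - 2)*(j + 6)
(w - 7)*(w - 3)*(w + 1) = w^3 - 9*w^2 + 11*w + 21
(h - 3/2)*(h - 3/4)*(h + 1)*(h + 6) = h^4 + 19*h^3/4 - 69*h^2/8 - 45*h/8 + 27/4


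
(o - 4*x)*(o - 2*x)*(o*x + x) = o^3*x - 6*o^2*x^2 + o^2*x + 8*o*x^3 - 6*o*x^2 + 8*x^3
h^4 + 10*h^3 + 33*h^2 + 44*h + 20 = (h + 1)*(h + 2)^2*(h + 5)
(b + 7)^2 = b^2 + 14*b + 49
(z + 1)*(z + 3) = z^2 + 4*z + 3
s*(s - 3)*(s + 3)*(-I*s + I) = -I*s^4 + I*s^3 + 9*I*s^2 - 9*I*s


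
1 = 1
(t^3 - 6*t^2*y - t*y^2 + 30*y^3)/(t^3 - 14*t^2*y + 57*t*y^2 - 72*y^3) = (t^2 - 3*t*y - 10*y^2)/(t^2 - 11*t*y + 24*y^2)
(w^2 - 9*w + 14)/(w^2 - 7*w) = (w - 2)/w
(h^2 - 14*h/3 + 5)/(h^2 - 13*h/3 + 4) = (3*h - 5)/(3*h - 4)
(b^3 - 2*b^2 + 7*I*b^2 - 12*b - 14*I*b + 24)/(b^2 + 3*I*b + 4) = (b^2 + b*(-2 + 3*I) - 6*I)/(b - I)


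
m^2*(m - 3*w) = m^3 - 3*m^2*w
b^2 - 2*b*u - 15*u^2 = (b - 5*u)*(b + 3*u)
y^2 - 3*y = y*(y - 3)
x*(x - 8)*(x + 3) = x^3 - 5*x^2 - 24*x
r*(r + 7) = r^2 + 7*r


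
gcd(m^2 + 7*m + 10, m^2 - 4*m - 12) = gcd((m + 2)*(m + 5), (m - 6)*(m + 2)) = m + 2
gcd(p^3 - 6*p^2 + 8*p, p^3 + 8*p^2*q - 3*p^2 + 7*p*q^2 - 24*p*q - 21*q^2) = 1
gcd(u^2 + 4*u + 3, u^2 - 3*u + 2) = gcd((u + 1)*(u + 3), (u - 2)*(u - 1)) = 1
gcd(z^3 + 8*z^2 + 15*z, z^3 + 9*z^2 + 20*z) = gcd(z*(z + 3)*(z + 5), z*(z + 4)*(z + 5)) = z^2 + 5*z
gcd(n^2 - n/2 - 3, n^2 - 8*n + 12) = n - 2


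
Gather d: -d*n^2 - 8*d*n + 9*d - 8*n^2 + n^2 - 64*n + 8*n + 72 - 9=d*(-n^2 - 8*n + 9) - 7*n^2 - 56*n + 63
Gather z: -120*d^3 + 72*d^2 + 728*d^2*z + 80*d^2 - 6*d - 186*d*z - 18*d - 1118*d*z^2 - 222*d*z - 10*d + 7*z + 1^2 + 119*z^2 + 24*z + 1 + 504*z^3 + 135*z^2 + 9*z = -120*d^3 + 152*d^2 - 34*d + 504*z^3 + z^2*(254 - 1118*d) + z*(728*d^2 - 408*d + 40) + 2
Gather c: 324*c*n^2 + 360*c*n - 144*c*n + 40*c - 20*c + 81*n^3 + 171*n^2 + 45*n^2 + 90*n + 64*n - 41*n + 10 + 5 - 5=c*(324*n^2 + 216*n + 20) + 81*n^3 + 216*n^2 + 113*n + 10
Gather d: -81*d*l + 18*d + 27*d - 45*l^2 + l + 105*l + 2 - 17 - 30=d*(45 - 81*l) - 45*l^2 + 106*l - 45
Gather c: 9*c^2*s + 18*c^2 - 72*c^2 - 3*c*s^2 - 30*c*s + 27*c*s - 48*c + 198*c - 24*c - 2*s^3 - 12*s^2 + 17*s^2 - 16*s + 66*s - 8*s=c^2*(9*s - 54) + c*(-3*s^2 - 3*s + 126) - 2*s^3 + 5*s^2 + 42*s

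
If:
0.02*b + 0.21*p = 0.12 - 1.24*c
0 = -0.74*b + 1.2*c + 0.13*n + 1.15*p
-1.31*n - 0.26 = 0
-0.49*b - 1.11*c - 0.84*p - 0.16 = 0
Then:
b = -0.21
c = 0.14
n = -0.20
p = -0.26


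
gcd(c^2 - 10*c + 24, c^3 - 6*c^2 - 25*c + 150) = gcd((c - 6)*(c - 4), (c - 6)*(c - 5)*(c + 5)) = c - 6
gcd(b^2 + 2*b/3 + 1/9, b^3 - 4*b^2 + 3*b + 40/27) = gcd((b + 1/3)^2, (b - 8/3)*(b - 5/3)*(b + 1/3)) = b + 1/3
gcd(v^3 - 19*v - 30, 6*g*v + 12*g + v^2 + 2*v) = v + 2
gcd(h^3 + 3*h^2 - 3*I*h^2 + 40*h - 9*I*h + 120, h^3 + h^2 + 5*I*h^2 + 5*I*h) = h + 5*I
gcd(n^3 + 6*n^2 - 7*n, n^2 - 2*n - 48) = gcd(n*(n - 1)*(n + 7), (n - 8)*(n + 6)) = 1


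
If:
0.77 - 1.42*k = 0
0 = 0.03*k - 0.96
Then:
No Solution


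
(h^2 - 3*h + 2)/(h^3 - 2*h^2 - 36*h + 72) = (h - 1)/(h^2 - 36)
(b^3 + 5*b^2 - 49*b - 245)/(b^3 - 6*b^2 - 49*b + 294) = (b + 5)/(b - 6)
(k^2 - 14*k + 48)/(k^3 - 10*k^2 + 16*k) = (k - 6)/(k*(k - 2))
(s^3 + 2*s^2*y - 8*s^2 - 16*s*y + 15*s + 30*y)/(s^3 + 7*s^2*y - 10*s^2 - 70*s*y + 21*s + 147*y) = (s^2 + 2*s*y - 5*s - 10*y)/(s^2 + 7*s*y - 7*s - 49*y)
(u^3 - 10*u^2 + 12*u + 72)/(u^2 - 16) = (u^3 - 10*u^2 + 12*u + 72)/(u^2 - 16)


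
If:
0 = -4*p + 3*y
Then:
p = 3*y/4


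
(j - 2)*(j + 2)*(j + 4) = j^3 + 4*j^2 - 4*j - 16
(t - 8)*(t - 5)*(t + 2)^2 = t^4 - 9*t^3 - 8*t^2 + 108*t + 160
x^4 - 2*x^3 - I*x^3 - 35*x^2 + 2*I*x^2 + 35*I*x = x*(x - 7)*(x + 5)*(x - I)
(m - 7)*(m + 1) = m^2 - 6*m - 7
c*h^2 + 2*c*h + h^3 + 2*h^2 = h*(c + h)*(h + 2)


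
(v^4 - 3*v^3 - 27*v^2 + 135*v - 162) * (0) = 0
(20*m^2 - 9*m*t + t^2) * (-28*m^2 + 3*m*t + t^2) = -560*m^4 + 312*m^3*t - 35*m^2*t^2 - 6*m*t^3 + t^4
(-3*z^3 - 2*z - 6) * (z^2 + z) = -3*z^5 - 3*z^4 - 2*z^3 - 8*z^2 - 6*z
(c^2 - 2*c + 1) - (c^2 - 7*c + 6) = 5*c - 5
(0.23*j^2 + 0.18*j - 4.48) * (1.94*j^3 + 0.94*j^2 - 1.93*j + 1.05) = 0.4462*j^5 + 0.5654*j^4 - 8.9659*j^3 - 4.3171*j^2 + 8.8354*j - 4.704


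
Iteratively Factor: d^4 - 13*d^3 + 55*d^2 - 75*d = (d)*(d^3 - 13*d^2 + 55*d - 75) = d*(d - 5)*(d^2 - 8*d + 15) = d*(d - 5)^2*(d - 3)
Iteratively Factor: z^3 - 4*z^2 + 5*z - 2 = (z - 1)*(z^2 - 3*z + 2) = (z - 1)^2*(z - 2)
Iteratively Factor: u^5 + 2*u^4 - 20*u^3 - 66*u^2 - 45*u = (u + 3)*(u^4 - u^3 - 17*u^2 - 15*u) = (u + 3)^2*(u^3 - 4*u^2 - 5*u) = u*(u + 3)^2*(u^2 - 4*u - 5) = u*(u - 5)*(u + 3)^2*(u + 1)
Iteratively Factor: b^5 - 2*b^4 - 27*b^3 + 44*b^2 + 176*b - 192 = (b - 1)*(b^4 - b^3 - 28*b^2 + 16*b + 192) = (b - 4)*(b - 1)*(b^3 + 3*b^2 - 16*b - 48) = (b - 4)*(b - 1)*(b + 3)*(b^2 - 16) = (b - 4)*(b - 1)*(b + 3)*(b + 4)*(b - 4)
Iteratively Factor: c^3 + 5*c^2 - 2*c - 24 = (c + 4)*(c^2 + c - 6) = (c - 2)*(c + 4)*(c + 3)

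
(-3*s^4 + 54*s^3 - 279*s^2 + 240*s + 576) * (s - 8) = -3*s^5 + 78*s^4 - 711*s^3 + 2472*s^2 - 1344*s - 4608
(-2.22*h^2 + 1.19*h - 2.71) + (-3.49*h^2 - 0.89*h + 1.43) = -5.71*h^2 + 0.3*h - 1.28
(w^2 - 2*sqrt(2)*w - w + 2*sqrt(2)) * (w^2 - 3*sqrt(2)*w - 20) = w^4 - 5*sqrt(2)*w^3 - w^3 - 8*w^2 + 5*sqrt(2)*w^2 + 8*w + 40*sqrt(2)*w - 40*sqrt(2)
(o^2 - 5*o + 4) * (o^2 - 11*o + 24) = o^4 - 16*o^3 + 83*o^2 - 164*o + 96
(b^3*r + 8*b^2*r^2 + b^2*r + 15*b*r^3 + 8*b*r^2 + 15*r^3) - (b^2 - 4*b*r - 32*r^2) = b^3*r + 8*b^2*r^2 + b^2*r - b^2 + 15*b*r^3 + 8*b*r^2 + 4*b*r + 15*r^3 + 32*r^2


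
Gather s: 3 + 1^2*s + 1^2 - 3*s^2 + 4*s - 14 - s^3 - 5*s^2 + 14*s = -s^3 - 8*s^2 + 19*s - 10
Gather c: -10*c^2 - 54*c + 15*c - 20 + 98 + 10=-10*c^2 - 39*c + 88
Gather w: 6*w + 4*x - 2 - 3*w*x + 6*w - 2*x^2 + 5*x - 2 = w*(12 - 3*x) - 2*x^2 + 9*x - 4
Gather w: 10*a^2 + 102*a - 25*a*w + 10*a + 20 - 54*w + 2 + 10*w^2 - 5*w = 10*a^2 + 112*a + 10*w^2 + w*(-25*a - 59) + 22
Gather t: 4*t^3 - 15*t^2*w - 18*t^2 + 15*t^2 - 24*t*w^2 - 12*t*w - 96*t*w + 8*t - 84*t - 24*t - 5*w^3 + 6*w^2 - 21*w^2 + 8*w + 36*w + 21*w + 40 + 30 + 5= 4*t^3 + t^2*(-15*w - 3) + t*(-24*w^2 - 108*w - 100) - 5*w^3 - 15*w^2 + 65*w + 75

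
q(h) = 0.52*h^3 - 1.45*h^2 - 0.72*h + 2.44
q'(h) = 1.56*h^2 - 2.9*h - 0.72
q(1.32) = 0.16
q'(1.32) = -1.83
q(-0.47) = 2.40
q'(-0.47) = 0.99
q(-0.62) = 2.21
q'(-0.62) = 1.68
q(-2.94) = -21.19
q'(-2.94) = 21.29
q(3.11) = 1.82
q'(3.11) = 5.35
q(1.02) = 0.75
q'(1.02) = -2.05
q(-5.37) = -116.03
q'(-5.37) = 59.84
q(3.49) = 4.37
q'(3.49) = 8.16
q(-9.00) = -487.61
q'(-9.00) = 151.74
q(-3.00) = -22.49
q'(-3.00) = 22.02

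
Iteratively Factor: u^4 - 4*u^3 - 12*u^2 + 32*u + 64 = (u + 2)*(u^3 - 6*u^2 + 32) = (u - 4)*(u + 2)*(u^2 - 2*u - 8) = (u - 4)*(u + 2)^2*(u - 4)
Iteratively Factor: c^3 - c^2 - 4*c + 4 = (c + 2)*(c^2 - 3*c + 2) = (c - 2)*(c + 2)*(c - 1)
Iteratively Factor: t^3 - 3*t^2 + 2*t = (t - 2)*(t^2 - t) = (t - 2)*(t - 1)*(t)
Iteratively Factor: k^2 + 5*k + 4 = (k + 4)*(k + 1)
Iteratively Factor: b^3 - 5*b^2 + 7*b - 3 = (b - 3)*(b^2 - 2*b + 1) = (b - 3)*(b - 1)*(b - 1)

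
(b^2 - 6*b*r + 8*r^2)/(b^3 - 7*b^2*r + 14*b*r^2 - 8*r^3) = 1/(b - r)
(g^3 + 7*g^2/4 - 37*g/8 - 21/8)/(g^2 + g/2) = g + 5/4 - 21/(4*g)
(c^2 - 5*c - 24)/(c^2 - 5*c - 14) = (-c^2 + 5*c + 24)/(-c^2 + 5*c + 14)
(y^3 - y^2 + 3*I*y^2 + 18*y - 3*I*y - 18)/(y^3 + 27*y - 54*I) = (y - 1)/(y - 3*I)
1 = 1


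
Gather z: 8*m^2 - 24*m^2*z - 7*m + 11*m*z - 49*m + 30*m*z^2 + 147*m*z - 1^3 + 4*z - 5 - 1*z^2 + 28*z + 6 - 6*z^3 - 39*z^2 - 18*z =8*m^2 - 56*m - 6*z^3 + z^2*(30*m - 40) + z*(-24*m^2 + 158*m + 14)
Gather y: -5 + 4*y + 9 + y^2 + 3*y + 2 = y^2 + 7*y + 6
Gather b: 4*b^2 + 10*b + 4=4*b^2 + 10*b + 4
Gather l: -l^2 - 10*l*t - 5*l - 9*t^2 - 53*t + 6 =-l^2 + l*(-10*t - 5) - 9*t^2 - 53*t + 6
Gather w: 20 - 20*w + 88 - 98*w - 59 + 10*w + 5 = 54 - 108*w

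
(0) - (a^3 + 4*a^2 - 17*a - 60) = -a^3 - 4*a^2 + 17*a + 60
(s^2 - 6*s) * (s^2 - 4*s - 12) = s^4 - 10*s^3 + 12*s^2 + 72*s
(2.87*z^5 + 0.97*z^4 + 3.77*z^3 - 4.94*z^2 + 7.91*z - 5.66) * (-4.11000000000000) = -11.7957*z^5 - 3.9867*z^4 - 15.4947*z^3 + 20.3034*z^2 - 32.5101*z + 23.2626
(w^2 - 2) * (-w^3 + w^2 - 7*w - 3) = -w^5 + w^4 - 5*w^3 - 5*w^2 + 14*w + 6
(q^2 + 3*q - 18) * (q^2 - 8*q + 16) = q^4 - 5*q^3 - 26*q^2 + 192*q - 288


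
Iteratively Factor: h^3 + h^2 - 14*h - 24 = (h - 4)*(h^2 + 5*h + 6) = (h - 4)*(h + 2)*(h + 3)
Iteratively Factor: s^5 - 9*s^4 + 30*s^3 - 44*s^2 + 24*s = (s - 2)*(s^4 - 7*s^3 + 16*s^2 - 12*s) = (s - 3)*(s - 2)*(s^3 - 4*s^2 + 4*s) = (s - 3)*(s - 2)^2*(s^2 - 2*s) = s*(s - 3)*(s - 2)^2*(s - 2)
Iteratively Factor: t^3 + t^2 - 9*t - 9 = (t + 3)*(t^2 - 2*t - 3) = (t + 1)*(t + 3)*(t - 3)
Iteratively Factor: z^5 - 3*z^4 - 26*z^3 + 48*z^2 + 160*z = (z - 4)*(z^4 + z^3 - 22*z^2 - 40*z) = (z - 5)*(z - 4)*(z^3 + 6*z^2 + 8*z) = z*(z - 5)*(z - 4)*(z^2 + 6*z + 8) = z*(z - 5)*(z - 4)*(z + 2)*(z + 4)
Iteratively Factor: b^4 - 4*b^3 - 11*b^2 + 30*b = (b - 2)*(b^3 - 2*b^2 - 15*b) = (b - 2)*(b + 3)*(b^2 - 5*b) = b*(b - 2)*(b + 3)*(b - 5)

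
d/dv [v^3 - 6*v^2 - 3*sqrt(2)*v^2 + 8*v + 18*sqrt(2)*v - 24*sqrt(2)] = 3*v^2 - 12*v - 6*sqrt(2)*v + 8 + 18*sqrt(2)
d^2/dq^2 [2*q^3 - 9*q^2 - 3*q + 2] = 12*q - 18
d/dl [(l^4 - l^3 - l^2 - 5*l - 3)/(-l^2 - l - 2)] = (-2*l^5 - 2*l^4 - 6*l^3 + 2*l^2 - 2*l + 7)/(l^4 + 2*l^3 + 5*l^2 + 4*l + 4)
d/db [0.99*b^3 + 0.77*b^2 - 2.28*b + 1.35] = 2.97*b^2 + 1.54*b - 2.28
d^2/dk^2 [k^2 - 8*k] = 2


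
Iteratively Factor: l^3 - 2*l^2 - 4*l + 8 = (l + 2)*(l^2 - 4*l + 4) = (l - 2)*(l + 2)*(l - 2)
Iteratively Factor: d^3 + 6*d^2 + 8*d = (d + 2)*(d^2 + 4*d) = d*(d + 2)*(d + 4)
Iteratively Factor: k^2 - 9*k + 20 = (k - 5)*(k - 4)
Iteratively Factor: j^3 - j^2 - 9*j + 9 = (j - 3)*(j^2 + 2*j - 3) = (j - 3)*(j + 3)*(j - 1)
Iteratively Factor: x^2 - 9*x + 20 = (x - 5)*(x - 4)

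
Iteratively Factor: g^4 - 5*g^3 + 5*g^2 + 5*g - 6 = (g - 1)*(g^3 - 4*g^2 + g + 6) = (g - 1)*(g + 1)*(g^2 - 5*g + 6) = (g - 3)*(g - 1)*(g + 1)*(g - 2)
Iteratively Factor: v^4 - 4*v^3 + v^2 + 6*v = (v - 2)*(v^3 - 2*v^2 - 3*v) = v*(v - 2)*(v^2 - 2*v - 3) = v*(v - 3)*(v - 2)*(v + 1)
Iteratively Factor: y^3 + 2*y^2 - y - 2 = (y - 1)*(y^2 + 3*y + 2) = (y - 1)*(y + 2)*(y + 1)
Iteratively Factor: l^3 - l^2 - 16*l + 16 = (l + 4)*(l^2 - 5*l + 4) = (l - 4)*(l + 4)*(l - 1)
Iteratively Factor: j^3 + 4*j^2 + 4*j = (j + 2)*(j^2 + 2*j) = (j + 2)^2*(j)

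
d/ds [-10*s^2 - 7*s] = -20*s - 7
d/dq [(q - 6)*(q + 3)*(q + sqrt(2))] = 3*q^2 - 6*q + 2*sqrt(2)*q - 18 - 3*sqrt(2)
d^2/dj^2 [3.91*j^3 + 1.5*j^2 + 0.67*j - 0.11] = 23.46*j + 3.0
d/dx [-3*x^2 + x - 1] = 1 - 6*x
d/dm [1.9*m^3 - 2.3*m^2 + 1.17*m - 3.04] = 5.7*m^2 - 4.6*m + 1.17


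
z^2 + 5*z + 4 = (z + 1)*(z + 4)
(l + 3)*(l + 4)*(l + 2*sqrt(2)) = l^3 + 2*sqrt(2)*l^2 + 7*l^2 + 12*l + 14*sqrt(2)*l + 24*sqrt(2)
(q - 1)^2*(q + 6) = q^3 + 4*q^2 - 11*q + 6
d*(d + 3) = d^2 + 3*d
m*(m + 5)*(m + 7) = m^3 + 12*m^2 + 35*m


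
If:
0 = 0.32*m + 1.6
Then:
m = -5.00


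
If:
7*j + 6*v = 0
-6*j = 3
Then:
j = -1/2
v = 7/12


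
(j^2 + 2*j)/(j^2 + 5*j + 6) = j/(j + 3)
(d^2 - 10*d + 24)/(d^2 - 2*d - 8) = (d - 6)/(d + 2)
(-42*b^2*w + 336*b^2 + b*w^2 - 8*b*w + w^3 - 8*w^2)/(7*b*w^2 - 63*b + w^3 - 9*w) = (-6*b*w + 48*b + w^2 - 8*w)/(w^2 - 9)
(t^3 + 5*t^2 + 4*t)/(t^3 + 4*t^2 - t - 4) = t/(t - 1)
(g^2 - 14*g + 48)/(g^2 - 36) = (g - 8)/(g + 6)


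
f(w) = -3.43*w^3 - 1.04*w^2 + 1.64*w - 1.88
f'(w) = -10.29*w^2 - 2.08*w + 1.64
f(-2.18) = 25.14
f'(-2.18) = -42.73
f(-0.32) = -2.40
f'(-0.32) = 1.25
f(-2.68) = 52.28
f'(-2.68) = -66.69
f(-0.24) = -2.29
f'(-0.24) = 1.55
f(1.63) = -16.82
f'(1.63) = -29.09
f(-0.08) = -2.02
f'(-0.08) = 1.74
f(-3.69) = 150.24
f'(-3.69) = -130.79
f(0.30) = -1.57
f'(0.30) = 0.09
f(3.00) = -98.93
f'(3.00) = -97.21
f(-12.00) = 5755.72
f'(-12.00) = -1455.16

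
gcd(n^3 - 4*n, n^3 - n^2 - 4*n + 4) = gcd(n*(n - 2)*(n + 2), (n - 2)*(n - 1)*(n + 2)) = n^2 - 4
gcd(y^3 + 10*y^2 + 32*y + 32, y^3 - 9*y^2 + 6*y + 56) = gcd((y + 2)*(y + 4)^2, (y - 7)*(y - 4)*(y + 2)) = y + 2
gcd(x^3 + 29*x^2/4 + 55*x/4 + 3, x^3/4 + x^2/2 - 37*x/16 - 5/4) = x + 4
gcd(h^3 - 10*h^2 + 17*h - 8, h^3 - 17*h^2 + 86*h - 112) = h - 8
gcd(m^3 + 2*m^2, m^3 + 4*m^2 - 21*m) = m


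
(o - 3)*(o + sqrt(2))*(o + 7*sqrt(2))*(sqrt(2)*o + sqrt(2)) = sqrt(2)*o^4 - 2*sqrt(2)*o^3 + 16*o^3 - 32*o^2 + 11*sqrt(2)*o^2 - 48*o - 28*sqrt(2)*o - 42*sqrt(2)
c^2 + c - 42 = (c - 6)*(c + 7)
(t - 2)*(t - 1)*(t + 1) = t^3 - 2*t^2 - t + 2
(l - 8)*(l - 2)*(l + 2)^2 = l^4 - 6*l^3 - 20*l^2 + 24*l + 64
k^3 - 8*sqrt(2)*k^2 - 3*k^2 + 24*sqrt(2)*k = k*(k - 3)*(k - 8*sqrt(2))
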